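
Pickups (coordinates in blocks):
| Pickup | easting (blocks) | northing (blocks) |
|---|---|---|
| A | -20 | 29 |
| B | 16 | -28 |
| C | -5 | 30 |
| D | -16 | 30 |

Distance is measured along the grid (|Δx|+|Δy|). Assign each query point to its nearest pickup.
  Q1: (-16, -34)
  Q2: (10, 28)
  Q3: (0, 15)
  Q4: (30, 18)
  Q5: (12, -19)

Q1 at (-16, -34):
  A: 67 blocks
  B: 38 blocks
  C: 75 blocks
  D: 64 blocks
  → nearest: B (38 blocks)
Q2 at (10, 28):
  A: 31 blocks
  B: 62 blocks
  C: 17 blocks
  D: 28 blocks
  → nearest: C (17 blocks)
Q3 at (0, 15):
  A: 34 blocks
  B: 59 blocks
  C: 20 blocks
  D: 31 blocks
  → nearest: C (20 blocks)
Q4 at (30, 18):
  A: 61 blocks
  B: 60 blocks
  C: 47 blocks
  D: 58 blocks
  → nearest: C (47 blocks)
Q5 at (12, -19):
  A: 80 blocks
  B: 13 blocks
  C: 66 blocks
  D: 77 blocks
  → nearest: B (13 blocks)

Q1→B; Q2→C; Q3→C; Q4→C; Q5→B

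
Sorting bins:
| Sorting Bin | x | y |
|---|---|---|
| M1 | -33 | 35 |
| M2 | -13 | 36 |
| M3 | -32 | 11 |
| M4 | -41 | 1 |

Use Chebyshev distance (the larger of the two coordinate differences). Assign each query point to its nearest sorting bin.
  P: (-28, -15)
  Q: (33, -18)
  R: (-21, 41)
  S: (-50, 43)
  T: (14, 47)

P at (-28, -15):
  M1: max(|-5|, |50|) = 50
  M2: max(|15|, |51|) = 51
  M3: max(|-4|, |26|) = 26
  M4: max(|-13|, |16|) = 16
  → nearest: M4 (16)
Q at (33, -18):
  M1: max(|-66|, |53|) = 66
  M2: max(|-46|, |54|) = 54
  M3: max(|-65|, |29|) = 65
  M4: max(|-74|, |19|) = 74
  → nearest: M2 (54)
R at (-21, 41):
  M1: max(|-12|, |-6|) = 12
  M2: max(|8|, |-5|) = 8
  M3: max(|-11|, |-30|) = 30
  M4: max(|-20|, |-40|) = 40
  → nearest: M2 (8)
S at (-50, 43):
  M1: max(|17|, |-8|) = 17
  M2: max(|37|, |-7|) = 37
  M3: max(|18|, |-32|) = 32
  M4: max(|9|, |-42|) = 42
  → nearest: M1 (17)
T at (14, 47):
  M1: max(|-47|, |-12|) = 47
  M2: max(|-27|, |-11|) = 27
  M3: max(|-46|, |-36|) = 46
  M4: max(|-55|, |-46|) = 55
  → nearest: M2 (27)

P→M4; Q→M2; R→M2; S→M1; T→M2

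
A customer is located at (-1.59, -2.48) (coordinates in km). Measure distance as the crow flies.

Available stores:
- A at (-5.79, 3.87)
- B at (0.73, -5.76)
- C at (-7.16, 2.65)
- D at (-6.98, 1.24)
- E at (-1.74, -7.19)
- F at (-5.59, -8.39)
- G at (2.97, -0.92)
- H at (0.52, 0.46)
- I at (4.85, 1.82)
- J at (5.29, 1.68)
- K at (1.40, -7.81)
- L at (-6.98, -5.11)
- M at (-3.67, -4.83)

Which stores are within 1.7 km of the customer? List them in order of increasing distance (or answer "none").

Distances from (-1.59, -2.48):
A: 7.61 km
B: 4.02 km
C: 7.57 km
D: 6.55 km
E: 4.71 km
F: 7.14 km
G: 4.82 km
H: 3.62 km
I: 7.74 km
J: 8.04 km
K: 6.11 km
L: 6.00 km
M: 3.14 km
Threshold 1.7 km: none within range.

none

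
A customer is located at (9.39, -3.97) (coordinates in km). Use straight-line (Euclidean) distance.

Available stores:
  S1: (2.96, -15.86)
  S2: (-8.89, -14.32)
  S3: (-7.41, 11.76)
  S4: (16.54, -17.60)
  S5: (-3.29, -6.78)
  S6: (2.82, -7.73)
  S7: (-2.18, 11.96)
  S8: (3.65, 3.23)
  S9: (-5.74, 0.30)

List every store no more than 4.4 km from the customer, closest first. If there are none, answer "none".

Distances from (9.39, -3.97):
S1: √((-6.43)² + (-11.89)²) = √(41.3449 + 141.3721) = 13.52 km
S2: √((-18.28)² + (-10.35)²) = √(334.1584 + 107.1225) = 21.01 km
S3: √((-16.80)² + (15.73)²) = √(282.2400 + 247.4329) = 23.01 km
S4: √((7.15)² + (-13.63)²) = √(51.1225 + 185.7769) = 15.39 km
S5: √((-12.68)² + (-2.81)²) = √(160.7824 + 7.8961) = 12.99 km
S6: √((-6.57)² + (-3.76)²) = √(43.1649 + 14.1376) = 7.57 km
S7: √((-11.57)² + (15.93)²) = √(133.8649 + 253.7649) = 19.69 km
S8: √((-5.74)² + (7.20)²) = √(32.9476 + 51.8400) = 9.21 km
S9: √((-15.13)² + (4.27)²) = √(228.9169 + 18.2329) = 15.72 km
Threshold 4.4 km: none within range.

none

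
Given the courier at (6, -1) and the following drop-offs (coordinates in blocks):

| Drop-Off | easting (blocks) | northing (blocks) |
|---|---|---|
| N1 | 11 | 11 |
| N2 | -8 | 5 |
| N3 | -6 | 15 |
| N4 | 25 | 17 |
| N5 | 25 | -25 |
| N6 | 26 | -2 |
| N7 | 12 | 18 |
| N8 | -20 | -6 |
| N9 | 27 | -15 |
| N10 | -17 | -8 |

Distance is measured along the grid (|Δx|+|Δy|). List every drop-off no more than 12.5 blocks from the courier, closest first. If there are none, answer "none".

none

Distances from (6, -1):
N1: |5| + |12| = 5 + 12 = 17 blocks
N2: |-14| + |6| = 14 + 6 = 20 blocks
N3: |-12| + |16| = 12 + 16 = 28 blocks
N4: |19| + |18| = 19 + 18 = 37 blocks
N5: |19| + |-24| = 19 + 24 = 43 blocks
N6: |20| + |-1| = 20 + 1 = 21 blocks
N7: |6| + |19| = 6 + 19 = 25 blocks
N8: |-26| + |-5| = 26 + 5 = 31 blocks
N9: |21| + |-14| = 21 + 14 = 35 blocks
N10: |-23| + |-7| = 23 + 7 = 30 blocks
Threshold 12.5 blocks: none within range.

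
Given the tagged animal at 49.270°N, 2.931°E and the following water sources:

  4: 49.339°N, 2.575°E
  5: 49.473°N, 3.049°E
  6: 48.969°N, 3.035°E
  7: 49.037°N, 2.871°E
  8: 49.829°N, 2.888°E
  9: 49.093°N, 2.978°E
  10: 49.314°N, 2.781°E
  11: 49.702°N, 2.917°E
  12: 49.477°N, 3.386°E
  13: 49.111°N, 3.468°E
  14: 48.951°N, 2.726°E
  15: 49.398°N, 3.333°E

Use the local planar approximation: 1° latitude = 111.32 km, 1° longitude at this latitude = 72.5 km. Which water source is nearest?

10

Distances from 49.270°N, 2.931°E:
4: √((0.069·111.32)² + (-0.356·72.5)²) = √(58.99899 + 666.15610) = 26.929 km
5: √((0.203·111.32)² + (0.118·72.5)²) = √(510.66780 + 73.18802) = 24.163 km
6: √((-0.301·111.32)² + (0.104·72.5)²) = √(1122.74049 + 56.85160) = 34.345 km
7: √((-0.233·111.32)² + (-0.060·72.5)²) = √(672.75702 + 18.92250) = 26.300 km
8: √((0.559·111.32)² + (-0.043·72.5)²) = √(3872.30905 + 9.71881) = 62.306 km
9: √((-0.177·111.32)² + (0.047·72.5)²) = √(388.23343 + 11.61106) = 19.996 km
10: √((0.044·111.32)² + (-0.150·72.5)²) = √(23.99119 + 118.26562) = 11.927 km
11: √((0.432·111.32)² + (-0.014·72.5)²) = √(2312.67118 + 1.03023) = 48.101 km
12: √((0.207·111.32)² + (0.455·72.5)²) = √(530.99091 + 1088.17516) = 40.239 km
13: √((-0.159·111.32)² + (0.537·72.5)²) = √(313.28575 + 1515.73956) = 42.767 km
14: √((-0.319·111.32)² + (-0.205·72.5)²) = √(1261.03680 + 220.89391) = 38.496 km
15: √((0.128·111.32)² + (0.402·72.5)²) = √(203.03286 + 849.43103) = 32.442 km
Minimum: 10 at 11.927 km.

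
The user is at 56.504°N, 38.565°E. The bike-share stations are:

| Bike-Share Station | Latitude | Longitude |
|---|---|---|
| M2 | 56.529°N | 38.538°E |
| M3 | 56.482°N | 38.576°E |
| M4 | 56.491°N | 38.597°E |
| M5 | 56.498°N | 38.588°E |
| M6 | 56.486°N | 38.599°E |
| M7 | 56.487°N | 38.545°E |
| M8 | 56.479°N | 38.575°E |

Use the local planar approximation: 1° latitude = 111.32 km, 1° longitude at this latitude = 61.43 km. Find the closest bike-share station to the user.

M5

Distances from 56.504°N, 38.565°E:
M2: 3.240 km
M3: 2.541 km
M4: 2.441 km
M5: 1.563 km
M6: 2.894 km
M7: 2.256 km
M8: 2.850 km
Minimum: M5 at 1.563 km.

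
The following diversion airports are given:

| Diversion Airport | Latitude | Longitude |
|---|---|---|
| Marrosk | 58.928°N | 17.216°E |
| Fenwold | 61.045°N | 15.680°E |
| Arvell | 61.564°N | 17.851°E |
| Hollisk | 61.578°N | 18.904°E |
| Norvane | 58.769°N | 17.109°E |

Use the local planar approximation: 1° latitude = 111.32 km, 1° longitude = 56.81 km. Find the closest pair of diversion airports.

Pairwise distances:
Marrosk–Fenwold: 251.301 km
Marrosk–Arvell: 295.649 km
Marrosk–Hollisk: 310.193 km
Marrosk–Norvane: 18.715 km
Fenwold–Arvell: 136.196 km
Fenwold–Hollisk: 192.526 km
Fenwold–Norvane: 266.052 km
Arvell–Hollisk: 59.841 km
Arvell–Norvane: 313.982 km
Hollisk–Norvane: 328.905 km
Closest pair: Marrosk–Norvane at 18.715 km.

Marrosk and Norvane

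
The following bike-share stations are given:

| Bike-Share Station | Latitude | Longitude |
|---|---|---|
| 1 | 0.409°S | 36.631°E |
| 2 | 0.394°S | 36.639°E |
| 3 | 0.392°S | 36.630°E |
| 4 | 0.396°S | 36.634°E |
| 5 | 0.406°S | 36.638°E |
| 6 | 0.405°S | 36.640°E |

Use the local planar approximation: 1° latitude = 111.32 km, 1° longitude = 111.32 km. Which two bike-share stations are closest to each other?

Pairwise distances:
5–6: √((0.001·111.32)² + (0.002·111.32)²) = √(0.01239 + 0.04957) = 0.249 km
2–4: √((-0.002·111.32)² + (-0.005·111.32)²) = √(0.04957 + 0.30980) = 0.599 km
3–4: √((-0.004·111.32)² + (0.004·111.32)²) = √(0.19827 + 0.19827) = 0.630 km
1–5: √((0.003·111.32)² + (0.007·111.32)²) = √(0.11153 + 0.60721) = 0.848 km
2–3: √((0.002·111.32)² + (-0.009·111.32)²) = √(0.04957 + 1.00376) = 1.026 km
1–6: √((0.004·111.32)² + (0.009·111.32)²) = √(0.19827 + 1.00376) = 1.096 km
4–5: √((-0.010·111.32)² + (0.004·111.32)²) = √(1.23921 + 0.19827) = 1.199 km
4–6: √((-0.009·111.32)² + (0.006·111.32)²) = √(1.00376 + 0.44612) = 1.204 km
2–6: √((-0.011·111.32)² + (0.001·111.32)²) = √(1.49945 + 0.01239) = 1.230 km
2–5: √((-0.012·111.32)² + (-0.001·111.32)²) = √(1.78447 + 0.01239) = 1.340 km
1–4: √((0.013·111.32)² + (0.003·111.32)²) = √(2.09427 + 0.11153) = 1.485 km
3–5: √((-0.014·111.32)² + (0.008·111.32)²) = √(2.42886 + 0.79310) = 1.795 km
3–6: √((-0.013·111.32)² + (0.010·111.32)²) = √(2.09427 + 1.23921) = 1.826 km
1–2: √((0.015·111.32)² + (0.008·111.32)²) = √(2.78823 + 0.79310) = 1.892 km
1–3: √((0.017·111.32)² + (-0.001·111.32)²) = √(3.58133 + 0.01239) = 1.896 km
Closest pair: 5–6 at 0.249 km.

5 and 6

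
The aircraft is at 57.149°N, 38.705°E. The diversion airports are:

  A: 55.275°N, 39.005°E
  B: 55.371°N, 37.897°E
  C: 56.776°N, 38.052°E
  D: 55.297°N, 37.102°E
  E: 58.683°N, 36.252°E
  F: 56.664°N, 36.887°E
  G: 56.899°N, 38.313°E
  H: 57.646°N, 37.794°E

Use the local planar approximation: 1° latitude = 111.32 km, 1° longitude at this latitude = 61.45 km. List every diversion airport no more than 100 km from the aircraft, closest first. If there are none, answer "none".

Distances from 57.149°N, 38.705°E:
A: √((-1.874·111.32)² + (0.300·61.45)²) = √(43519.66748 + 339.84923) = 209.427 km
B: √((-1.778·111.32)² + (-0.808·61.45)²) = √(39175.08149 + 2465.28138) = 204.060 km
C: √((-0.373·111.32)² + (-0.653·61.45)²) = √(1724.10638 + 1610.16409) = 57.743 km
D: √((-1.852·111.32)² + (-1.603·61.45)²) = √(42503.85879 + 9703.10697) = 228.488 km
E: √((1.534·111.32)² + (-2.453·61.45)²) = √(29160.64424 + 22721.59795) = 227.777 km
F: √((-0.485·111.32)² + (-1.818·61.45)²) = √(2914.94170 + 12480.48700) = 124.078 km
G: √((-0.250·111.32)² + (-0.392·61.45)²) = √(774.50890 + 580.25101) = 36.807 km
H: √((0.497·111.32)² + (-0.911·61.45)²) = √(3060.97070 + 3133.86676) = 78.707 km
Threshold 100 km: G (36.807 km), C (57.743 km), H (78.707 km) are within range.

G, C, H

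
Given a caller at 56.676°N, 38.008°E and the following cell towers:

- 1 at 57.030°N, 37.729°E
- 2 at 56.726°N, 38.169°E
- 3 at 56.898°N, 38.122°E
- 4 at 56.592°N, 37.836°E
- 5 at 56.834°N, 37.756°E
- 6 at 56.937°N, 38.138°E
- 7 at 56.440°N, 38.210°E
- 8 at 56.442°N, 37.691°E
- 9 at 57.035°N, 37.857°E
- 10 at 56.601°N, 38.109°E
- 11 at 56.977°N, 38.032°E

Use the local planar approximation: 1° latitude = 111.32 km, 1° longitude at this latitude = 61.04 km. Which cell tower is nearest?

Distances from 56.676°N, 38.008°E:
1: 42.930 km
2: 11.294 km
3: 25.674 km
4: 14.059 km
5: 23.366 km
6: 30.119 km
7: 29.021 km
8: 32.449 km
9: 41.013 km
10: 10.379 km
11: 33.539 km
Minimum: 10 at 10.379 km.

10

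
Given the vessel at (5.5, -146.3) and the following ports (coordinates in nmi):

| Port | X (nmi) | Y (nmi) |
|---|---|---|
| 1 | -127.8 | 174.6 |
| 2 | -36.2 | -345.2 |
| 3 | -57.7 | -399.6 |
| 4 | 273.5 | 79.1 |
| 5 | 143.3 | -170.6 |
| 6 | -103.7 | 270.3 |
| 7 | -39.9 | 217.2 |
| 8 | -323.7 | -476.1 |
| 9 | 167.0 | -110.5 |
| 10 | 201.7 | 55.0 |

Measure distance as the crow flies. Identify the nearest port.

5

Distances from (5.5, -146.3):
1: 347.5 nmi
2: 203.2 nmi
3: 261.1 nmi
4: 350.2 nmi
5: 139.9 nmi
6: 430.7 nmi
7: 366.3 nmi
8: 466.0 nmi
9: 165.4 nmi
10: 281.1 nmi
Minimum: 5 at 139.9 nmi.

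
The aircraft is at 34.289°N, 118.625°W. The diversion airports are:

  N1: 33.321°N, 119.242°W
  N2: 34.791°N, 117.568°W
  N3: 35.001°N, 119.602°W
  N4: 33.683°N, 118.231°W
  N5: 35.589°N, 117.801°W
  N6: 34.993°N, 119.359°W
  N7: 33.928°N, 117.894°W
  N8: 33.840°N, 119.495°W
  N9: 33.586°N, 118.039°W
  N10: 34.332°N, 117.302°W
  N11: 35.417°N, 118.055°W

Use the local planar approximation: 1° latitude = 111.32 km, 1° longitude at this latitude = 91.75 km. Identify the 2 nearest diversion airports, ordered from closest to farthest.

N4, N7

Distances from 34.289°N, 118.625°W:
N1: √((-0.968·111.32)² + (-0.617·91.75)²) = √(11611.73484 + 3204.66380) = 121.723 km
N2: √((0.502·111.32)² + (1.057·91.75)²) = √(3122.86945 + 9405.07191) = 111.928 km
N3: √((0.712·111.32)² + (-0.977·91.75)²) = √(6282.12224 + 8035.28478) = 119.655 km
N4: √((-0.606·111.32)² + (0.394·91.75)²) = √(4550.84081 + 1306.78635) = 76.535 km
N5: √((1.300·111.32)² + (0.824·91.75)²) = √(20942.72066 + 5715.66240) = 163.274 km
N6: √((0.704·111.32)² + (-0.734·91.75)²) = √(6141.74405 + 4535.28168) = 103.330 km
N7: √((-0.361·111.32)² + (0.731·91.75)²) = √(1614.95639 + 4498.28430) = 78.187 km
N8: √((-0.449·111.32)² + (-0.870·91.75)²) = √(2498.26830 + 6371.63151) = 94.180 km
N9: √((-0.703·111.32)² + (0.586·91.75)²) = √(6124.30830 + 2890.72899) = 94.948 km
N10: √((0.043·111.32)² + (1.323·91.75)²) = √(22.91307 + 14734.37892) = 121.480 km
N11: √((1.128·111.32)² + (0.570·91.75)²) = √(15767.56372 + 2735.02851) = 136.024 km
Sorted: N4 (76.535 km) < N7 (78.187 km) < N8 (94.180 km) < N9 (94.948 km) < …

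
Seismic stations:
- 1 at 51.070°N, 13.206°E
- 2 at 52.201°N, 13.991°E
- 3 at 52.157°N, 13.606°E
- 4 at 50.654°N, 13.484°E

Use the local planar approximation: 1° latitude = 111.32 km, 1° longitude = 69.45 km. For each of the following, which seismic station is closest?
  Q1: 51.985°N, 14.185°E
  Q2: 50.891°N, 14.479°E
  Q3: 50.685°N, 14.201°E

Q1 at 51.985°N, 14.185°E:
  1: √((-0.915·111.32)² + (-0.979·69.45)²) = √(10375.01142 + 4622.85087) = 122.466 km
  2: √((0.216·111.32)² + (-0.194·69.45)²) = √(578.16780 + 181.52981) = 27.563 km
  3: √((0.172·111.32)² + (-0.579·69.45)²) = √(366.60914 + 1616.96875) = 44.537 km
  4: √((-1.331·111.32)² + (-0.701·69.45)²) = √(21953.43618 + 2370.17567) = 155.960 km
  → nearest: 2 (27.563 km)
Q2 at 50.891°N, 14.479°E:
  1: √((0.179·111.32)² + (-1.273·69.45)²) = √(397.05663 + 7816.30158) = 90.628 km
  2: √((1.310·111.32)² + (-0.488·69.45)²) = √(21266.15557 + 1148.64055) = 149.716 km
  3: √((1.266·111.32)² + (-0.873·69.45)²) = √(19861.58058 + 3675.97871) = 153.420 km
  4: √((-0.237·111.32)² + (-0.995·69.45)²) = √(696.05425 + 4775.19006) = 73.968 km
  → nearest: 4 (73.968 km)
Q3 at 50.685°N, 14.201°E:
  1: √((0.385·111.32)² + (-0.995·69.45)²) = √(1836.82531 + 4775.19006) = 81.314 km
  2: √((1.516·111.32)² + (-0.210·69.45)²) = √(28480.31562 + 212.70764) = 169.390 km
  3: √((1.472·111.32)² + (-0.595·69.45)²) = √(26851.09588 + 1707.56967) = 168.993 km
  4: √((-0.031·111.32)² + (-0.717·69.45)²) = √(11.90885 + 2479.60676) = 49.915 km
  → nearest: 4 (49.915 km)

Q1→2; Q2→4; Q3→4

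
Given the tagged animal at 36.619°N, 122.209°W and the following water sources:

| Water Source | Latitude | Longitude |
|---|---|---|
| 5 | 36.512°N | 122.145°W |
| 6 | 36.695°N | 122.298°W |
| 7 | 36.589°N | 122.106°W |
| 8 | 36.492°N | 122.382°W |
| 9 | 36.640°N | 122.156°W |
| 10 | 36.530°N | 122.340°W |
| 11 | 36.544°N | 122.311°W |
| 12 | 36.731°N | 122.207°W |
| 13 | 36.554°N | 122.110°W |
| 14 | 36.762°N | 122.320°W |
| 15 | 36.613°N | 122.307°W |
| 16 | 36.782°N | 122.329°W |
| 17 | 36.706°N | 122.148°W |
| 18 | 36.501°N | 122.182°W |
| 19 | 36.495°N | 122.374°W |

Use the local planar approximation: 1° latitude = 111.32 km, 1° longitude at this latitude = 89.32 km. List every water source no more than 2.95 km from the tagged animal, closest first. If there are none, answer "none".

none

Distances from 36.619°N, 122.209°W:
5: √((-0.107·111.32)² + (0.064·89.32)²) = √(141.87764 + 32.67814) = 13.212 km
6: √((0.076·111.32)² + (-0.089·89.32)²) = √(71.57701 + 63.19423) = 11.609 km
7: √((-0.030·111.32)² + (0.103·89.32)²) = √(11.15293 + 84.63926) = 9.787 km
8: √((-0.127·111.32)² + (-0.173·89.32)²) = √(199.87286 + 238.77543) = 20.944 km
9: √((0.021·111.32)² + (0.053·89.32)²) = √(5.46493 + 22.41038) = 5.280 km
10: √((-0.089·111.32)² + (-0.131·89.32)²) = √(98.15816 + 136.91153) = 15.332 km
11: √((-0.075·111.32)² + (-0.102·89.32)²) = √(69.70580 + 83.00376) = 12.358 km
12: √((0.112·111.32)² + (0.002·89.32)²) = √(155.44703 + 0.03191) = 12.469 km
13: √((-0.065·111.32)² + (0.099·89.32)²) = √(52.35680 + 78.19299) = 11.426 km
14: √((0.143·111.32)² + (-0.111·89.32)²) = √(253.40692 + 98.29771) = 18.754 km
15: √((-0.006·111.32)² + (-0.098·89.32)²) = √(0.44612 + 76.62131) = 8.779 km
16: √((0.163·111.32)² + (-0.120·89.32)²) = √(329.24683 + 114.88410) = 21.074 km
17: √((0.087·111.32)² + (0.061·89.32)²) = √(93.79613 + 29.68637) = 11.112 km
18: √((-0.118·111.32)² + (0.027·89.32)²) = √(172.54819 + 5.81601) = 13.355 km
19: √((-0.124·111.32)² + (-0.165·89.32)²) = √(190.54158 + 217.20275) = 20.193 km
Threshold 2.95 km: none within range.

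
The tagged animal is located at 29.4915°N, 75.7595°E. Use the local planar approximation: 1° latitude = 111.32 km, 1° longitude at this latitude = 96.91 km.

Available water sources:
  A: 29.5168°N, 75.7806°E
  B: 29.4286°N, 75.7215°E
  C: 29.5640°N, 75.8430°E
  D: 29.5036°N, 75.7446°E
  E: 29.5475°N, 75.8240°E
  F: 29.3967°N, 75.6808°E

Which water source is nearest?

Distances from 29.4915°N, 75.7595°E:
A: √((0.0253·111.32)² + (0.0211·96.91)²) = √(7.932086 + 4.181211) = 3.4804 km
B: √((-0.0629·111.32)² + (-0.0380·96.91)²) = √(49.028396 + 13.561395) = 7.9114 km
C: √((0.0725·111.32)² + (0.0835·96.91)²) = √(65.136198 + 65.480221) = 11.4288 km
D: √((0.0121·111.32)² + (-0.0149·96.91)²) = √(1.814334 + 2.085018) = 1.9747 km
E: √((0.0560·111.32)² + (0.0645·96.91)²) = √(38.861759 + 39.071188) = 8.8280 km
F: √((-0.0948·111.32)² + (-0.0787·96.91)²) = √(111.368679 + 58.168338) = 13.0206 km
Minimum: D at 1.9747 km.

D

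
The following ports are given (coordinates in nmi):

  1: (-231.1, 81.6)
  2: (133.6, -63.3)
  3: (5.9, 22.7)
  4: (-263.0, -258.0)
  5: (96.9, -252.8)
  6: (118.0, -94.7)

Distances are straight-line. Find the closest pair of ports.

Pairwise distances:
1–2: 392.4 nmi
1–3: 244.2 nmi
1–4: 341.1 nmi
1–5: 468.4 nmi
1–6: 391.1 nmi
2–3: 154.0 nmi
2–4: 441.8 nmi
2–5: 193.0 nmi
2–6: 35.1 nmi
3–4: 388.7 nmi
3–5: 290.1 nmi
3–6: 162.3 nmi
4–5: 359.9 nmi
4–6: 414.5 nmi
5–6: 159.5 nmi
Closest pair: 2–6 at 35.1 nmi.

2 and 6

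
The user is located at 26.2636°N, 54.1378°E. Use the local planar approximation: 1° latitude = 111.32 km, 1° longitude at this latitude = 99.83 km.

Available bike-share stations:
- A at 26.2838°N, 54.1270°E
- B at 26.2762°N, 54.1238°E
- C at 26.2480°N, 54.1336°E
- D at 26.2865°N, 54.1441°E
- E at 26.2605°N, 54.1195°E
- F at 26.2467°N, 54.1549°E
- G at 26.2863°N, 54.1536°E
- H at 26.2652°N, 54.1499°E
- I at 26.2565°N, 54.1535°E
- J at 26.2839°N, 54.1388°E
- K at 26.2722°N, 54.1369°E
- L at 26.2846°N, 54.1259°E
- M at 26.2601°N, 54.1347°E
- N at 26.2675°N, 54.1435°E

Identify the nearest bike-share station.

Distances from 26.2636°N, 54.1378°E:
A: 2.4938 km
B: 1.9801 km
C: 1.7865 km
D: 2.6257 km
E: 1.8592 km
F: 2.5404 km
G: 2.9788 km
H: 1.2210 km
I: 1.7553 km
J: 2.2620 km
K: 0.9616 km
L: 2.6223 km
M: 0.4976 km
N: 0.7157 km
Minimum: M at 0.4976 km.

M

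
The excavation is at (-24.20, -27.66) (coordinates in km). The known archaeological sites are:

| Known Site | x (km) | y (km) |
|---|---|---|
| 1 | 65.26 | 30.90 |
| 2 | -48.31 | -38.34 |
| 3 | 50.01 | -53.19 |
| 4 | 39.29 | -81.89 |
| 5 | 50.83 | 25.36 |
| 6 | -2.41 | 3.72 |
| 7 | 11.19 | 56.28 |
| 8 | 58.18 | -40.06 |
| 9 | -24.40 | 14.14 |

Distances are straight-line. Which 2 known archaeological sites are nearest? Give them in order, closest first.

2, 6

Distances from (-24.20, -27.66):
1: √((89.46)² + (58.56)²) = √(8003.0916 + 3429.2736) = 106.92 km
2: √((-24.11)² + (-10.68)²) = √(581.2921 + 114.0624) = 26.37 km
3: √((74.21)² + (-25.53)²) = √(5507.1241 + 651.7809) = 78.48 km
4: √((63.49)² + (-54.23)²) = √(4030.9801 + 2940.8929) = 83.50 km
5: √((75.03)² + (53.02)²) = √(5629.5009 + 2811.1204) = 91.87 km
6: √((21.79)² + (31.38)²) = √(474.8041 + 984.7044) = 38.20 km
7: √((35.39)² + (83.94)²) = √(1252.4521 + 7045.9236) = 91.10 km
8: √((82.38)² + (-12.40)²) = √(6786.4644 + 153.7600) = 83.31 km
9: √((-0.20)² + (41.80)²) = √(0.0400 + 1747.2400) = 41.80 km
Sorted: 2 (26.37 km) < 6 (38.20 km) < 9 (41.80 km) < 3 (78.48 km) < …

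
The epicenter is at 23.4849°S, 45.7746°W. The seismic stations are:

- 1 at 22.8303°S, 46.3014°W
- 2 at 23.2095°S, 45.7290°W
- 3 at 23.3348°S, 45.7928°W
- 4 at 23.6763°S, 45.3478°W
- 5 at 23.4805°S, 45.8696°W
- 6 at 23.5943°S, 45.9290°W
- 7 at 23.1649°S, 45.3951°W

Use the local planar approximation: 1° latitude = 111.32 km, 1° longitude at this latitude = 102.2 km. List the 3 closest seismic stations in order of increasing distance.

5, 3, 6

Distances from 23.4849°S, 45.7746°W:
1: 90.6018 km
2: 31.0097 km
3: 16.8123 km
4: 48.5447 km
5: 9.7213 km
6: 19.9327 km
7: 52.6614 km
Sorted: 5 (9.7213 km) < 3 (16.8123 km) < 6 (19.9327 km) < 2 (31.0097 km) < 4 (48.5447 km) < …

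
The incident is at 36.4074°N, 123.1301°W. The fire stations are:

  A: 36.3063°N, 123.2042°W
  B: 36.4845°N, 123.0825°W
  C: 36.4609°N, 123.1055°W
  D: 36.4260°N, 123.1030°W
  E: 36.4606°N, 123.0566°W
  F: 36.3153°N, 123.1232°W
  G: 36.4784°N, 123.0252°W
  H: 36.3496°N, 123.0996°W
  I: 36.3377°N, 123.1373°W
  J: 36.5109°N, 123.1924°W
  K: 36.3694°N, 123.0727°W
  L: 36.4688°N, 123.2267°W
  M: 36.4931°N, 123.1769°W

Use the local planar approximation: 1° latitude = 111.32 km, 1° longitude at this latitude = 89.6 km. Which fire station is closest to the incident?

Distances from 36.4074°N, 123.1301°W:
A: √((-0.1011·111.32)² + (-0.0741·89.6)²) = √(126.662690 + 44.081101) = 13.0669 km
B: √((0.0771·111.32)² + (0.0476·89.6)²) = √(73.663975 + 18.189884) = 9.5840 km
C: √((0.0535·111.32)² + (0.0246·89.6)²) = √(35.469410 + 4.858321) = 6.3504 km
D: √((0.0186·111.32)² + (0.0271·89.6)²) = √(4.287186 + 5.895961) = 3.1911 km
E: √((0.0532·111.32)² + (0.0735·89.6)²) = √(35.072737 + 43.370127) = 8.8568 km
F: √((-0.0921·111.32)² + (0.0069·89.6)²) = √(105.115233 + 0.382221) = 10.2712 km
G: √((0.0710·111.32)² + (0.1049·89.6)²) = √(62.468790 + 88.341953) = 12.2805 km
H: √((-0.0578·111.32)² + (0.0305·89.6)²) = √(41.400165 + 7.468196) = 6.9906 km
I: √((-0.0697·111.32)² + (-0.0072·89.6)²) = √(60.202143 + 0.416180) = 7.7858 km
J: √((0.1035·111.32)² + (-0.0623·89.6)²) = √(132.747727 + 31.159617) = 12.8026 km
K: √((-0.0380·111.32)² + (0.0574·89.6)²) = √(17.894254 + 26.450860) = 6.6592 km
L: √((0.0614·111.32)² + (-0.0966·89.6)²) = √(46.717881 + 74.915257) = 11.0287 km
M: √((0.0857·111.32)² + (-0.0468·89.6)²) = √(91.013966 + 17.583597) = 10.4210 km
Minimum: D at 3.1911 km.

D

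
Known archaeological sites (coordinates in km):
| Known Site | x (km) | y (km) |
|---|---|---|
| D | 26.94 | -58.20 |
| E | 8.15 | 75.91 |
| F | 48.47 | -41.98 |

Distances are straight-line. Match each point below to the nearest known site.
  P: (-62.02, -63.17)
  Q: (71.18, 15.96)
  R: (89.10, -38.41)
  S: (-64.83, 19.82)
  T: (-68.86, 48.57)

P at (-62.02, -63.17):
  D: 89.10 km
  E: 155.78 km
  F: 112.50 km
  → nearest: D (89.10 km)
Q at (71.18, 15.96):
  D: 86.35 km
  E: 86.99 km
  F: 62.23 km
  → nearest: F (62.23 km)
R at (89.10, -38.41):
  D: 65.23 km
  E: 140.08 km
  F: 40.79 km
  → nearest: F (40.79 km)
S at (-64.83, 19.82):
  D: 120.45 km
  E: 92.04 km
  F: 129.06 km
  → nearest: E (92.04 km)
T at (-68.86, 48.57):
  D: 143.45 km
  E: 81.72 km
  F: 148.21 km
  → nearest: E (81.72 km)

P→D; Q→F; R→F; S→E; T→E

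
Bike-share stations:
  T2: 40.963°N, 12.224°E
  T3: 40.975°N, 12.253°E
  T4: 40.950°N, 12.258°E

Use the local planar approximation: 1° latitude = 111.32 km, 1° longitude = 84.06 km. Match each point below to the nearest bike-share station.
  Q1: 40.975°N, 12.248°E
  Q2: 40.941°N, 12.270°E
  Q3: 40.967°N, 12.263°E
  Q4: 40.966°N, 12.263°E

Q1→T3; Q2→T4; Q3→T3; Q4→T3

Q1 at 40.975°N, 12.248°E:
  T2: 2.420 km
  T3: 0.420 km
  T4: 2.907 km
  → nearest: T3 (0.420 km)
Q2 at 40.941°N, 12.270°E:
  T2: 4.577 km
  T3: 4.046 km
  T4: 1.422 km
  → nearest: T4 (1.422 km)
Q3 at 40.967°N, 12.263°E:
  T2: 3.308 km
  T3: 1.225 km
  T4: 1.939 km
  → nearest: T3 (1.225 km)
Q4 at 40.966°N, 12.263°E:
  T2: 3.295 km
  T3: 1.308 km
  T4: 1.830 km
  → nearest: T3 (1.308 km)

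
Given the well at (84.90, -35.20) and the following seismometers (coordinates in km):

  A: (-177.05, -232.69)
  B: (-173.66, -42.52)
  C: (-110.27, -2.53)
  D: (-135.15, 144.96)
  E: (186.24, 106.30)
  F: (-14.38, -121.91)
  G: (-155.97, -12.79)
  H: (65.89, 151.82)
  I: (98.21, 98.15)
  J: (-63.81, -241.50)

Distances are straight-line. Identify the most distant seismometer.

Distances from (84.90, -35.20):
A: 328.06 km
B: 258.66 km
C: 197.89 km
D: 284.39 km
E: 174.05 km
F: 131.81 km
G: 241.91 km
H: 187.98 km
I: 134.01 km
J: 254.31 km
Maximum: A at 328.06 km.

A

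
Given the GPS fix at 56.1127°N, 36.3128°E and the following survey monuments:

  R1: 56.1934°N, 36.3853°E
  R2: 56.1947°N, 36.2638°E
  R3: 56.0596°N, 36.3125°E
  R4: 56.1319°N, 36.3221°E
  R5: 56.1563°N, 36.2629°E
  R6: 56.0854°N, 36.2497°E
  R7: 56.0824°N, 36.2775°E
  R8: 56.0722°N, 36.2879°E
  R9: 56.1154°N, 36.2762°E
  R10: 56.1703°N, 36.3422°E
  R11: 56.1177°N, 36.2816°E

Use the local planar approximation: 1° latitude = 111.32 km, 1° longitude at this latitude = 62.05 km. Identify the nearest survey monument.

Distances from 56.1127°N, 36.3128°E:
R1: √((0.0807·111.32)² + (0.0725·62.05)²) = √(80.703703 + 20.237627) = 10.0470 km
R2: √((0.0820·111.32)² + (-0.0490·62.05)²) = √(83.324765 + 9.244336) = 9.6213 km
R3: √((-0.0531·111.32)² + (-0.0003·62.05)²) = √(34.941009 + 0.000347) = 5.9111 km
R4: √((0.0192·111.32)² + (0.0093·62.05)²) = √(4.568239 + 0.333004) = 2.2139 km
R5: √((0.0436·111.32)² + (-0.0499·62.05)²) = √(23.556967 + 9.587043) = 5.7571 km
R6: √((-0.0273·111.32)² + (-0.0631·62.05)²) = √(9.235740 + 15.330005) = 4.9564 km
R7: √((-0.0303·111.32)² + (-0.0353·62.05)²) = √(11.377102 + 4.797699) = 4.0218 km
R8: √((-0.0405·111.32)² + (-0.0249·62.05)²) = √(20.326212 + 2.387164) = 4.7659 km
R9: √((0.0027·111.32)² + (-0.0366·62.05)²) = √(0.090339 + 5.157577) = 2.2908 km
R10: √((0.0576·111.32)² + (0.0294·62.05)²) = √(41.114154 + 3.327961) = 6.6665 km
R11: √((0.0050·111.32)² + (-0.0312·62.05)²) = √(0.309804 + 3.747941) = 2.0144 km
Minimum: R11 at 2.0144 km.

R11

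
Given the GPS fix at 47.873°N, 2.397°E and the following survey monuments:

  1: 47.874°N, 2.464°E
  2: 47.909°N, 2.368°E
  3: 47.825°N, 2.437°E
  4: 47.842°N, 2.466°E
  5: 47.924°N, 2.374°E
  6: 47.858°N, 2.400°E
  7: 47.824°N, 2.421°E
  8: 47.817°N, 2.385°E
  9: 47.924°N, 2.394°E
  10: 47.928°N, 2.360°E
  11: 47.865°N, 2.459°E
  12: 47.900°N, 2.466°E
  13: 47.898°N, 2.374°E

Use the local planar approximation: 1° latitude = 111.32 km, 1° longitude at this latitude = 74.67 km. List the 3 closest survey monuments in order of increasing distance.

Distances from 47.873°N, 2.397°E:
1: √((0.001·111.32)² + (0.067·74.67)²) = √(0.01239 + 25.02891) = 5.004 km
2: √((0.036·111.32)² + (-0.029·74.67)²) = √(16.06022 + 4.68909) = 4.555 km
3: √((-0.048·111.32)² + (0.040·74.67)²) = √(28.55150 + 8.92097) = 6.121 km
4: √((-0.031·111.32)² + (0.069·74.67)²) = √(11.90885 + 26.54547) = 6.201 km
5: √((0.051·111.32)² + (-0.023·74.67)²) = √(32.23196 + 2.94950) = 5.931 km
6: √((-0.015·111.32)² + (0.003·74.67)²) = √(2.78823 + 0.05018) = 1.685 km
7: √((-0.049·111.32)² + (0.024·74.67)²) = √(29.75353 + 3.21155) = 5.742 km
8: √((-0.056·111.32)² + (-0.012·74.67)²) = √(38.86176 + 0.80289) = 6.298 km
9: √((0.051·111.32)² + (-0.003·74.67)²) = √(32.23196 + 0.05018) = 5.682 km
10: √((0.055·111.32)² + (-0.037·74.67)²) = √(37.48623 + 7.63301) = 6.717 km
11: √((-0.008·111.32)² + (0.062·74.67)²) = √(0.79310 + 21.43264) = 4.714 km
12: √((0.027·111.32)² + (0.069·74.67)²) = √(9.03387 + 26.54547) = 5.965 km
13: √((0.025·111.32)² + (-0.023·74.67)²) = √(7.74509 + 2.94950) = 3.270 km
Sorted: 6 (1.685 km) < 13 (3.270 km) < 2 (4.555 km) < 11 (4.714 km) < 1 (5.004 km) < …

6, 13, 2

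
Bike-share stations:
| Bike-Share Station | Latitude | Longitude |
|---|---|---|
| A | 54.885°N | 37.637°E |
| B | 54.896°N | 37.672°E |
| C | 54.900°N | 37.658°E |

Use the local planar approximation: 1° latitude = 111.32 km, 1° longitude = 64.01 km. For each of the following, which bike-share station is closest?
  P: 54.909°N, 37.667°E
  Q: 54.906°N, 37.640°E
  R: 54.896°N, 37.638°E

P→C; Q→C; R→A

P at 54.909°N, 37.667°E:
  A: √((-0.024·111.32)² + (-0.030·64.01)²) = √(7.13787 + 3.68755) = 3.290 km
  B: √((-0.013·111.32)² + (0.005·64.01)²) = √(2.09427 + 0.10243) = 1.482 km
  C: √((-0.009·111.32)² + (-0.009·64.01)²) = √(1.00376 + 0.33188) = 1.156 km
  → nearest: C (1.156 km)
Q at 54.906°N, 37.640°E:
  A: √((-0.021·111.32)² + (-0.003·64.01)²) = √(5.46493 + 0.03688) = 2.346 km
  B: √((-0.010·111.32)² + (0.032·64.01)²) = √(1.23921 + 4.19561) = 2.331 km
  C: √((-0.006·111.32)² + (0.018·64.01)²) = √(0.44612 + 1.32752) = 1.332 km
  → nearest: C (1.332 km)
R at 54.896°N, 37.638°E:
  A: √((-0.011·111.32)² + (-0.001·64.01)²) = √(1.49945 + 0.00410) = 1.226 km
  B: √((0.000·111.32)² + (0.034·64.01)²) = √(0.00000 + 4.73646) = 2.176 km
  C: √((0.004·111.32)² + (0.020·64.01)²) = √(0.19827 + 1.63891) = 1.355 km
  → nearest: A (1.226 km)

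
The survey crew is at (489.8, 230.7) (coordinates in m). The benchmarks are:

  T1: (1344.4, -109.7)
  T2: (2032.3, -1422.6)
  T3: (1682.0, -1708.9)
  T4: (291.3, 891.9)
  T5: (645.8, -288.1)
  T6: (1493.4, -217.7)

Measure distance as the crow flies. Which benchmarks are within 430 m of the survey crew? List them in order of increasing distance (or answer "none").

none

Distances from (489.8, 230.7):
T1: 919.9 m
T2: 2261.1 m
T3: 2276.7 m
T4: 690.4 m
T5: 541.7 m
T6: 1099.2 m
Threshold 430 m: none within range.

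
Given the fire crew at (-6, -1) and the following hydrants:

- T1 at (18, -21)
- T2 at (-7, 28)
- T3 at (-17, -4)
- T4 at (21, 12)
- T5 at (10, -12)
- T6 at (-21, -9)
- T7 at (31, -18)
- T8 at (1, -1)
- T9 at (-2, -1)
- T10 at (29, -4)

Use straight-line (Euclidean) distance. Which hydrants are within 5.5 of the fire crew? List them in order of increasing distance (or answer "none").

Distances from (-6, -1):
T1: 31.2
T2: 29.0
T3: 11.4
T4: 30.0
T5: 19.4
T6: 17.0
T7: 40.7
T8: 7.0
T9: 4.0
T10: 35.1
Threshold 5.5: T9 (4.0) is within range.

T9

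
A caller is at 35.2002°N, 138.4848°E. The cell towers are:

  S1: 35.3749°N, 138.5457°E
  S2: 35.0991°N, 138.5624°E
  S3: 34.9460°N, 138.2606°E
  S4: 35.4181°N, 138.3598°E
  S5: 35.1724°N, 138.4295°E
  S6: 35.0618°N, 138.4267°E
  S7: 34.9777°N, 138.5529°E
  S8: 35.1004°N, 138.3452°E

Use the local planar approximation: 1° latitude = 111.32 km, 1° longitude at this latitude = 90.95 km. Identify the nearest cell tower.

Distances from 35.2002°N, 138.4848°E:
S1: 20.2210 km
S2: 13.2844 km
S3: 34.8790 km
S4: 26.7887 km
S5: 5.9054 km
S6: 16.2877 km
S7: 25.5314 km
S8: 16.8710 km
Minimum: S5 at 5.9054 km.

S5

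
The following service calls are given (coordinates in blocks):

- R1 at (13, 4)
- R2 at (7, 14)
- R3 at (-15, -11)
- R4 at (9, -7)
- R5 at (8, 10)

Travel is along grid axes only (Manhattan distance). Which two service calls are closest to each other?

Pairwise distances:
R1–R2: 16 blocks
R1–R3: 43 blocks
R1–R4: 15 blocks
R1–R5: 11 blocks
R2–R3: 47 blocks
R2–R4: 23 blocks
R2–R5: 5 blocks
R3–R4: 28 blocks
R3–R5: 44 blocks
R4–R5: 18 blocks
Closest pair: R2–R5 at 5 blocks.

R2 and R5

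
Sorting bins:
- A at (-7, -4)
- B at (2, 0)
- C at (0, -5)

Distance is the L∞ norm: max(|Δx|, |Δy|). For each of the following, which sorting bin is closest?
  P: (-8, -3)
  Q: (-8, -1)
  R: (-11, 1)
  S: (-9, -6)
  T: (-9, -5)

P at (-8, -3):
  A: max(|1|, |-1|) = 1
  B: max(|10|, |3|) = 10
  C: max(|8|, |-2|) = 8
  → nearest: A (1)
Q at (-8, -1):
  A: max(|1|, |-3|) = 3
  B: max(|10|, |1|) = 10
  C: max(|8|, |-4|) = 8
  → nearest: A (3)
R at (-11, 1):
  A: max(|4|, |-5|) = 5
  B: max(|13|, |-1|) = 13
  C: max(|11|, |-6|) = 11
  → nearest: A (5)
S at (-9, -6):
  A: max(|2|, |2|) = 2
  B: max(|11|, |6|) = 11
  C: max(|9|, |1|) = 9
  → nearest: A (2)
T at (-9, -5):
  A: max(|2|, |1|) = 2
  B: max(|11|, |5|) = 11
  C: max(|9|, |0|) = 9
  → nearest: A (2)

P→A; Q→A; R→A; S→A; T→A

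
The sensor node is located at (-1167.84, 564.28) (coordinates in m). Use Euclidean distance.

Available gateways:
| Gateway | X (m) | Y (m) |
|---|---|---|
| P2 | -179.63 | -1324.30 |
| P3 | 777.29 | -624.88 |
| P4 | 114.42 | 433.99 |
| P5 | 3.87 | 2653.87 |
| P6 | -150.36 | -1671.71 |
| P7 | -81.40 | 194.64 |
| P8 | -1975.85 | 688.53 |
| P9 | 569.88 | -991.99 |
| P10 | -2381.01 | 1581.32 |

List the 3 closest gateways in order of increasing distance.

Distances from (-1167.84, 564.28):
P2: 2131.50 m
P3: 2279.83 m
P4: 1288.86 m
P5: 2395.68 m
P6: 2456.61 m
P7: 1147.60 m
P8: 817.51 m
P9: 2332.73 m
P10: 1583.08 m
Sorted: P8 (817.51 m) < P7 (1147.60 m) < P4 (1288.86 m) < P10 (1583.08 m) < P2 (2131.50 m) < …

P8, P7, P4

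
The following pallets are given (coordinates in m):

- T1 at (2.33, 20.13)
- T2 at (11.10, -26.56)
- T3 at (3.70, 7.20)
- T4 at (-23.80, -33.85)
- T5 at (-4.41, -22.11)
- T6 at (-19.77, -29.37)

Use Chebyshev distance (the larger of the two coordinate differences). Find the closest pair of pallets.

Pairwise distances:
T1–T2: max(|8.77|, |-46.69|) = 46.69 m
T1–T3: max(|1.37|, |-12.93|) = 12.93 m
T1–T4: max(|-26.13|, |-53.98|) = 53.98 m
T1–T5: max(|-6.74|, |-42.24|) = 42.24 m
T1–T6: max(|-22.10|, |-49.50|) = 49.50 m
T2–T3: max(|-7.40|, |33.76|) = 33.76 m
T2–T4: max(|-34.90|, |-7.29|) = 34.90 m
T2–T5: max(|-15.51|, |4.45|) = 15.51 m
T2–T6: max(|-30.87|, |-2.81|) = 30.87 m
T3–T4: max(|-27.50|, |-41.05|) = 41.05 m
T3–T5: max(|-8.11|, |-29.31|) = 29.31 m
T3–T6: max(|-23.47|, |-36.57|) = 36.57 m
T4–T5: max(|19.39|, |11.74|) = 19.39 m
T4–T6: max(|4.03|, |4.48|) = 4.48 m
T5–T6: max(|-15.36|, |-7.26|) = 15.36 m
Closest pair: T4–T6 at 4.48 m.

T4 and T6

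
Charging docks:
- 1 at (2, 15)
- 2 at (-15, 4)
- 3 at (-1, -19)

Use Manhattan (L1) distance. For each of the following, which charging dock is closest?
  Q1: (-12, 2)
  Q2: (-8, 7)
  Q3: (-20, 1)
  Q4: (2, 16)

Q1→2; Q2→2; Q3→2; Q4→1

Q1 at (-12, 2):
  1: |14| + |13| = 14 + 13 = 27
  2: |-3| + |2| = 3 + 2 = 5
  3: |11| + |-21| = 11 + 21 = 32
  → nearest: 2 (5)
Q2 at (-8, 7):
  1: |10| + |8| = 10 + 8 = 18
  2: |-7| + |-3| = 7 + 3 = 10
  3: |7| + |-26| = 7 + 26 = 33
  → nearest: 2 (10)
Q3 at (-20, 1):
  1: |22| + |14| = 22 + 14 = 36
  2: |5| + |3| = 5 + 3 = 8
  3: |19| + |-20| = 19 + 20 = 39
  → nearest: 2 (8)
Q4 at (2, 16):
  1: |0| + |-1| = 0 + 1 = 1
  2: |-17| + |-12| = 17 + 12 = 29
  3: |-3| + |-35| = 3 + 35 = 38
  → nearest: 1 (1)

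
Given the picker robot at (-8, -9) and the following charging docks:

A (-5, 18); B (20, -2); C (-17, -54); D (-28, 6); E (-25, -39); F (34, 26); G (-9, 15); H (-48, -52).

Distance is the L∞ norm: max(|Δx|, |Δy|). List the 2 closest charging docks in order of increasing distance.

Distances from (-8, -9):
A: max(|3|, |27|) = 27
B: max(|28|, |7|) = 28
C: max(|-9|, |-45|) = 45
D: max(|-20|, |15|) = 20
E: max(|-17|, |-30|) = 30
F: max(|42|, |35|) = 42
G: max(|-1|, |24|) = 24
H: max(|-40|, |-43|) = 43
Sorted: D (20) < G (24) < A (27) < B (28) < …

D, G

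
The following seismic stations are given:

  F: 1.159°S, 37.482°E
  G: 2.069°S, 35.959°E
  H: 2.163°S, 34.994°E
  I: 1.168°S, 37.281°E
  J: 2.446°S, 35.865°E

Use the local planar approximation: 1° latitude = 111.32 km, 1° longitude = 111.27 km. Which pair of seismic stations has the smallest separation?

F and I

Pairwise distances:
F–G: √((-0.910·111.32)² + (-1.523·111.27)²) = √(10261.93312 + 28718.11847) = 197.434 km
F–H: √((-1.004·111.32)² + (-2.488·111.27)²) = √(12491.47781 + 76640.25272) = 298.549 km
F–I: √((-0.009·111.32)² + (-0.201·111.27)²) = √(1.00376 + 500.20530) = 22.388 km
F–J: √((-1.287·111.32)² + (-1.617·111.27)²) = √(20525.96051 + 32372.49824) = 229.997 km
G–H: √((-0.094·111.32)² + (-0.965·111.27)²) = √(109.49697 + 11529.50874) = 107.884 km
G–I: √((0.901·111.32)² + (1.322·111.27)²) = √(10059.95359 + 21638.09815) = 178.039 km
G–J: √((-0.377·111.32)² + (-0.094·111.27)²) = √(1761.28281 + 109.39863) = 43.251 km
H–I: √((0.995·111.32)² + (2.287·111.27)²) = √(12268.53078 + 64757.26606) = 277.535 km
H–J: √((-0.283·111.32)² + (0.871·111.27)²) = √(992.47429 + 9392.74401) = 101.908 km
I–J: √((-1.278·111.32)² + (-1.416·111.27)²) = √(20239.88791 + 24824.62420) = 212.284 km
Closest pair: F–I at 22.388 km.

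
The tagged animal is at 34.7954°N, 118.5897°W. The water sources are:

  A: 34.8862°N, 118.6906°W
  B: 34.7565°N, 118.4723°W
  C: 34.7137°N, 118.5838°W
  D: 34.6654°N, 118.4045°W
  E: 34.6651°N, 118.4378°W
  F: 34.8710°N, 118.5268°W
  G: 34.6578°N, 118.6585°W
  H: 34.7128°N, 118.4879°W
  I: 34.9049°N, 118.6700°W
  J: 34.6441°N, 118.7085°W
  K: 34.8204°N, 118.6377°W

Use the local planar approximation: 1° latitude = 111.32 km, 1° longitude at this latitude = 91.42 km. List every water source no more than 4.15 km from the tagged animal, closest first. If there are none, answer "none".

Distances from 34.7954°N, 118.5897°W:
A: 13.6842 km
B: 11.5734 km
C: 9.1108 km
D: 22.2730 km
E: 20.0807 km
F: 10.1927 km
G: 16.5587 km
H: 13.0828 km
I: 14.2294 km
J: 20.0408 km
K: 5.1963 km
Threshold 4.15 km: none within range.

none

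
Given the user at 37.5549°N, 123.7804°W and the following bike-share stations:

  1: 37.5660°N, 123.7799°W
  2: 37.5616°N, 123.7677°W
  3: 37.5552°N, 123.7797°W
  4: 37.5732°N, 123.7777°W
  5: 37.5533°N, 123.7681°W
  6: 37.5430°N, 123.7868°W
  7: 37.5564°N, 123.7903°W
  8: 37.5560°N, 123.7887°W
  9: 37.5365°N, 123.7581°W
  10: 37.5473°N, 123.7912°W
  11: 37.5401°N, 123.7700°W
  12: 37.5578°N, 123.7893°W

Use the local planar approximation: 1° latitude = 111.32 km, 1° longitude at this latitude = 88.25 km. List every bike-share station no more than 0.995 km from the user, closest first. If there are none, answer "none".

3, 8, 12, 7

Distances from 37.5549°N, 123.7804°W:
1: 1.2364 km
2: 1.3463 km
3: 0.0702 km
4: 2.0510 km
5: 1.1000 km
6: 1.4401 km
7: 0.8895 km
8: 0.7426 km
9: 2.8405 km
10: 1.2744 km
11: 1.8859 km
12: 0.8492 km
Threshold 0.995 km: 3 (0.0702 km), 8 (0.7426 km), 12 (0.8492 km), 7 (0.8895 km) are within range.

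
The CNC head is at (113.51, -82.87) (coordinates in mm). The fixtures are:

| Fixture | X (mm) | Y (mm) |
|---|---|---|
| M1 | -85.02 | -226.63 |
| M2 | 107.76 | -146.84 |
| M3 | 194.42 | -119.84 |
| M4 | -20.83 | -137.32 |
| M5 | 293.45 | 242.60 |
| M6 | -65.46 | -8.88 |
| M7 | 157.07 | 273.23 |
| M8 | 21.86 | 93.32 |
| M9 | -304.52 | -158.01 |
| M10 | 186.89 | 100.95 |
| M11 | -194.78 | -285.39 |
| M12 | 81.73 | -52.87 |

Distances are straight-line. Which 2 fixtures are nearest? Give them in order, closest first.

Distances from (113.51, -82.87):
M1: √((-198.53)² + (-143.76)²) = √(39414.1609 + 20666.9376) = 245.11 mm
M2: √((-5.75)² + (-63.97)²) = √(33.0625 + 4092.1609) = 64.23 mm
M3: √((80.91)² + (-36.97)²) = √(6546.4281 + 1366.7809) = 88.96 mm
M4: √((-134.34)² + (-54.45)²) = √(18047.2356 + 2964.8025) = 144.96 mm
M5: √((179.94)² + (325.47)²) = √(32378.4036 + 105930.7209) = 371.90 mm
M6: √((-178.97)² + (73.99)²) = √(32030.2609 + 5474.5201) = 193.66 mm
M7: √((43.56)² + (356.10)²) = √(1897.4736 + 126807.2100) = 358.75 mm
M8: √((-91.65)² + (176.19)²) = √(8399.7225 + 31042.9161) = 198.60 mm
M9: √((-418.03)² + (-75.14)²) = √(174749.0809 + 5646.0196) = 424.73 mm
M10: √((73.38)² + (183.82)²) = √(5384.6244 + 33789.7924) = 197.93 mm
M11: √((-308.29)² + (-202.52)²) = √(95042.7241 + 41014.3504) = 368.86 mm
M12: √((-31.78)² + (30.00)²) = √(1009.9684 + 900.0000) = 43.70 mm
Sorted: M12 (43.70 mm) < M2 (64.23 mm) < M3 (88.96 mm) < M4 (144.96 mm) < …

M12, M2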